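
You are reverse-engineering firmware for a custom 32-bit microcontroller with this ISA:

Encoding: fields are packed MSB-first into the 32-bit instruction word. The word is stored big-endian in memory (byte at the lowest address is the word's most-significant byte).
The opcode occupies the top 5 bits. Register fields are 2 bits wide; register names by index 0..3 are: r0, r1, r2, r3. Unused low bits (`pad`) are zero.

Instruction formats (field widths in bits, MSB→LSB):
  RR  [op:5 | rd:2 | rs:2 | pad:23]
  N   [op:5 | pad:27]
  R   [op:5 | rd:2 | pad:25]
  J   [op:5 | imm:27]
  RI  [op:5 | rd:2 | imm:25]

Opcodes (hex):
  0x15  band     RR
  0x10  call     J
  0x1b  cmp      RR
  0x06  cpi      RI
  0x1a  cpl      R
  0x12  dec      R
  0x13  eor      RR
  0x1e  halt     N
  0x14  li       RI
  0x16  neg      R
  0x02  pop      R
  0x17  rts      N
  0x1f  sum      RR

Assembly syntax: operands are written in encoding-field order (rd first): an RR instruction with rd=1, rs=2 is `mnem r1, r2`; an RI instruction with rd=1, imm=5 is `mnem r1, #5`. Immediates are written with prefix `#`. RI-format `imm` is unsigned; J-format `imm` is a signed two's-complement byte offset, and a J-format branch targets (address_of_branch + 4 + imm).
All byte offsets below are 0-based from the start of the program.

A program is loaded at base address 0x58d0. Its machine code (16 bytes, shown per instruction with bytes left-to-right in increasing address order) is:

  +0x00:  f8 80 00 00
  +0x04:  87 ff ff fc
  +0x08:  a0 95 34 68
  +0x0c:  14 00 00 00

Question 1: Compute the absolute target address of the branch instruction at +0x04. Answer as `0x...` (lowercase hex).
0x58d4

+0x04: 87 ff ff fc ⇒ word 0x87fffffc (big)
  op=0x87fffffc>>27=0x10 ⇒ call (J)
  imm: (w>>0)&0x7ffffff=0x7fffffc (s27→-4) → #-4
  target = base 0x58d0 + off 0x04 + 4 + imm -4 = 0x58d4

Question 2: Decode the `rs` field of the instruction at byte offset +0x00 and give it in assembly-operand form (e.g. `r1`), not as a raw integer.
r1

@+00  big-endian(f8 80 00 00) = 0xf8800000
  top 5b → 0x1f → sum [RR]
  rd@[26:25]=0x0 ⇒ r0
  rs@[24:23]=0x1 ⇒ r1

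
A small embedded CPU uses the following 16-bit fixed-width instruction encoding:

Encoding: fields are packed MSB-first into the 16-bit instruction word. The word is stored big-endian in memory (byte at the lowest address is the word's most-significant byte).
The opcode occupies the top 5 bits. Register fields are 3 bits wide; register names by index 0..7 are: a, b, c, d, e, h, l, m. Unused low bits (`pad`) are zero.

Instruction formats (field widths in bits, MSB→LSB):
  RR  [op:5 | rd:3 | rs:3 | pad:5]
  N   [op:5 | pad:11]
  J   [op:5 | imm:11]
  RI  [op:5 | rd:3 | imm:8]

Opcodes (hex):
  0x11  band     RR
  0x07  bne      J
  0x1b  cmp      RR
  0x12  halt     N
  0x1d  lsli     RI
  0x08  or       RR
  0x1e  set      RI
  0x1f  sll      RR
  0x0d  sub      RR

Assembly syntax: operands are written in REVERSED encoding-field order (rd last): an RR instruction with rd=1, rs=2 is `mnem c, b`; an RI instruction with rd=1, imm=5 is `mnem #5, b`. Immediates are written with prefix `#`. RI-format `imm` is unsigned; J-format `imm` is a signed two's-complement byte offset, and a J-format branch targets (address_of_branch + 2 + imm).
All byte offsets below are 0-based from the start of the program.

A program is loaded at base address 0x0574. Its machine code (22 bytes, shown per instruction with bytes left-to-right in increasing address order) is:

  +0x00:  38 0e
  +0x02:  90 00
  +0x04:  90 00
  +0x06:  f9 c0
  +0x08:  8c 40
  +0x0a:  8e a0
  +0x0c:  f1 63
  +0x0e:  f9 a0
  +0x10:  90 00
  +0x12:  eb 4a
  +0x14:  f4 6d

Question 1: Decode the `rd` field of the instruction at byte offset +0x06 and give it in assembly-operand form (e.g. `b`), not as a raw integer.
b

@+06  big-endian(f9 c0) = 0xf9c0
  op=0xf9c0>>11=0x1f ⇒ sll (RR)
  [10:8] rd=1 = b
  [7:5] rs=6 = l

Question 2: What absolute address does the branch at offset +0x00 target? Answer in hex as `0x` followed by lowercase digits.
off 0x00: read 38 0e as big → 0x380e
  op=0x380e>>11=0x7 ⇒ bne (J)
  imm: (w>>0)&0x7ff=0xe → #14
  target = base 0x0574 + off 0x00 + 2 + imm 14 = 0x0584

0x0584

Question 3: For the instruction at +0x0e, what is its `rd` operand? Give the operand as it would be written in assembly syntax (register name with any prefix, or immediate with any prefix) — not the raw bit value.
@+0e  big-endian(f9 a0) = 0xf9a0
  opcode bits[15:11]=0x1f: sll/RR
  rd@[10:8]=0x1 ⇒ b
  rs@[7:5]=0x5 ⇒ h

b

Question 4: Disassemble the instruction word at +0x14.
+0x14: f4 6d ⇒ word 0xf46d (big)
  opcode bits[15:11]=0x1e: set/RI
  rd: (w>>8)&0x7=0x4 → e
  imm: (w>>0)&0xff=0x6d → #109

set #109, e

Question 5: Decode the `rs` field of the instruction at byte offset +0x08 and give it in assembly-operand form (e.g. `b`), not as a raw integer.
c

+0x08: 8c 40 ⇒ word 0x8c40 (big)
  opcode bits[15:11]=0x11: band/RR
  rd: (w>>8)&0x7=0x4 → e
  rs: (w>>5)&0x7=0x2 → c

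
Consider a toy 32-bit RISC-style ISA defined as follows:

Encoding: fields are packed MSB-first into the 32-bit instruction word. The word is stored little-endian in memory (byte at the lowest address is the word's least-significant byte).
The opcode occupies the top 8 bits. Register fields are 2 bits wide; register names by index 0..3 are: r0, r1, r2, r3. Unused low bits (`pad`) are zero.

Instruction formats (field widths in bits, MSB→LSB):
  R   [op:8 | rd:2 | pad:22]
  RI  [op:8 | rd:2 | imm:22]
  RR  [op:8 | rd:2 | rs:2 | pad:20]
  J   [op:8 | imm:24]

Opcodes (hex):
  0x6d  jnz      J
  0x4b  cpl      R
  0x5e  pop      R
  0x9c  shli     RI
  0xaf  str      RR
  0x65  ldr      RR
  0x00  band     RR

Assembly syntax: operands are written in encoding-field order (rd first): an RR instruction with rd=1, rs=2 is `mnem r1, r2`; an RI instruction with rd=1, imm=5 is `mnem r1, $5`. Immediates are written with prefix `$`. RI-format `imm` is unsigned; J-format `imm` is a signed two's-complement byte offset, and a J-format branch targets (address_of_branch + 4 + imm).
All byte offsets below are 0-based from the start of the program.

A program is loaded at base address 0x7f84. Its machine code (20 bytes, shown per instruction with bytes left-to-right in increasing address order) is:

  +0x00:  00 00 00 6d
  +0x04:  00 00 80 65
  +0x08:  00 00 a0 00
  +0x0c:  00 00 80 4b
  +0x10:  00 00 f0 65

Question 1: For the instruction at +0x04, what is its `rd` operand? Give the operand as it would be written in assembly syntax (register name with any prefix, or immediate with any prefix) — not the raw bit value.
+0x04: 00 00 80 65 ⇒ word 0x65800000 (little)
  op=0x65800000>>24=0x65 ⇒ ldr (RR)
  [23:22] rd=2 = r2
  [21:20] rs=0 = r0

r2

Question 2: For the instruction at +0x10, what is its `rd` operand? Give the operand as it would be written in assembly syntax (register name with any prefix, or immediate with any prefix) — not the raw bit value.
r3

@+10  little-endian(00 00 f0 65) = 0x65f00000
  opcode bits[31:24]=0x65: ldr/RR
  [23:22] rd=3 = r3
  [21:20] rs=3 = r3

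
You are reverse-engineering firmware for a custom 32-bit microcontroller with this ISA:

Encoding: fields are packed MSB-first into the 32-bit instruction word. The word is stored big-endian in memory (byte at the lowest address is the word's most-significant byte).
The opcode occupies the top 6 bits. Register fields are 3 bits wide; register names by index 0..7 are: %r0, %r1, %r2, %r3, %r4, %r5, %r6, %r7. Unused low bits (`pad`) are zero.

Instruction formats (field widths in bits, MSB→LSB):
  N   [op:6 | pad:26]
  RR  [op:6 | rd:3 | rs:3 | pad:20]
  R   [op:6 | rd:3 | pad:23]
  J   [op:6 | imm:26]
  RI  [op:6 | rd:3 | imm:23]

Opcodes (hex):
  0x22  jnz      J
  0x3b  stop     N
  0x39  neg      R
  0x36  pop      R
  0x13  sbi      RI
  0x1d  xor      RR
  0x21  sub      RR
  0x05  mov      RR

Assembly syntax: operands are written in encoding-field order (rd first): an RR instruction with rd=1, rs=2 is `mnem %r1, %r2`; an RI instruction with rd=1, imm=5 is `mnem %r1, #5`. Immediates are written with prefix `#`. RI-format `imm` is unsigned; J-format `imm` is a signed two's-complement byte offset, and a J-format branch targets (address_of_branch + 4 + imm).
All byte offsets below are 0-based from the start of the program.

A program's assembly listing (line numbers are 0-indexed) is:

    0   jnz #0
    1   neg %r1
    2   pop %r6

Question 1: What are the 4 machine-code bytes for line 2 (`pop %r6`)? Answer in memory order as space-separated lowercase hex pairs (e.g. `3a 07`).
db 00 00 00

L2: pop op=0x36:6|rd=6:3|pad=0:23 ⇒ 0xdb000000 ⇒ big db 00 00 00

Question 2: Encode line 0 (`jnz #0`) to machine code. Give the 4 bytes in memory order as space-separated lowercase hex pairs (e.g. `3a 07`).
88 00 00 00

line 0 (jnz): pack op=0x22:6|imm=0:26 = 0x88000000; big→ 88 00 00 00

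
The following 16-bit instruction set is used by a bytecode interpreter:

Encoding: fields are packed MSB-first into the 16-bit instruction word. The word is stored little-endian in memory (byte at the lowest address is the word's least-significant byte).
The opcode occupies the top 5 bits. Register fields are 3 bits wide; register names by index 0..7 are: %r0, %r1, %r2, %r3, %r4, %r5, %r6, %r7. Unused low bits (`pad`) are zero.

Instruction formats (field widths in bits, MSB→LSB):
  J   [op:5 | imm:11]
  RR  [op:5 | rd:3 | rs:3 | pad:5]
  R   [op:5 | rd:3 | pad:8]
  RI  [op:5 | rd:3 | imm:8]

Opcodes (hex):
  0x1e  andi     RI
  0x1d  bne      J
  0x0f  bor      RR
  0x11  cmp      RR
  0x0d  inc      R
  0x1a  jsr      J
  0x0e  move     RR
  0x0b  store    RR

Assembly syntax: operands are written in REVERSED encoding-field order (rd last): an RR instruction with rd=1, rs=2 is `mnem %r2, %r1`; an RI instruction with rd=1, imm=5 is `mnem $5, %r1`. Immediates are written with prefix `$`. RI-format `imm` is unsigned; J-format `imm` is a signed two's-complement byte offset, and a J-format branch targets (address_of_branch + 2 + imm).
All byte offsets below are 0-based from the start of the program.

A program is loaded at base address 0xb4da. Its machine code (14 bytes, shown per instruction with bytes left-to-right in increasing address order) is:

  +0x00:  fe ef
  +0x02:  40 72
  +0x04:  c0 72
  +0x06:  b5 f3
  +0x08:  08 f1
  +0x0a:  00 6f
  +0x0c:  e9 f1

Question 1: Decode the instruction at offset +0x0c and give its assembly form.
andi $233, %r1

[0c] e9 f1 → 0xf1e9
  opcode bits[15:11]=0x1e: andi/RI
  rd: (w>>8)&0x7=0x1 → %r1
  imm: (w>>0)&0xff=0xe9 → $233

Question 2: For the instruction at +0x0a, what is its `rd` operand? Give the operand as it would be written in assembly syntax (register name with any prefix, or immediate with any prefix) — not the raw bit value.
+0x0a: 00 6f ⇒ word 0x6f00 (little)
  top 5b → 0xd → inc [R]
  rd@[10:8]=0x7 ⇒ %r7

%r7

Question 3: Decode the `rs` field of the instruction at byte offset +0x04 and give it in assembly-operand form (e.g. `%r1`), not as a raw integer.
%r6

+0x04: c0 72 ⇒ word 0x72c0 (little)
  top 5b → 0xe → move [RR]
  [10:8] rd=2 = %r2
  [7:5] rs=6 = %r6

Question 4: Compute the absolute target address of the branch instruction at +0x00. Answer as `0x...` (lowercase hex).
+0x00: fe ef ⇒ word 0xeffe (little)
  opcode bits[15:11]=0x1d: bne/J
  imm: (w>>0)&0x7ff=0x7fe (s11→-2) → $-2
  target = base 0xb4da + off 0x00 + 2 + imm -2 = 0xb4da

0xb4da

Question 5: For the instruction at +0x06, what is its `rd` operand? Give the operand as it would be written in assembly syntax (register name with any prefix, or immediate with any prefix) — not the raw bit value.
off 0x06: read b5 f3 as little → 0xf3b5
  top 5b → 0x1e → andi [RI]
  [10:8] rd=3 = %r3
  [7:0] imm=181 = $181

%r3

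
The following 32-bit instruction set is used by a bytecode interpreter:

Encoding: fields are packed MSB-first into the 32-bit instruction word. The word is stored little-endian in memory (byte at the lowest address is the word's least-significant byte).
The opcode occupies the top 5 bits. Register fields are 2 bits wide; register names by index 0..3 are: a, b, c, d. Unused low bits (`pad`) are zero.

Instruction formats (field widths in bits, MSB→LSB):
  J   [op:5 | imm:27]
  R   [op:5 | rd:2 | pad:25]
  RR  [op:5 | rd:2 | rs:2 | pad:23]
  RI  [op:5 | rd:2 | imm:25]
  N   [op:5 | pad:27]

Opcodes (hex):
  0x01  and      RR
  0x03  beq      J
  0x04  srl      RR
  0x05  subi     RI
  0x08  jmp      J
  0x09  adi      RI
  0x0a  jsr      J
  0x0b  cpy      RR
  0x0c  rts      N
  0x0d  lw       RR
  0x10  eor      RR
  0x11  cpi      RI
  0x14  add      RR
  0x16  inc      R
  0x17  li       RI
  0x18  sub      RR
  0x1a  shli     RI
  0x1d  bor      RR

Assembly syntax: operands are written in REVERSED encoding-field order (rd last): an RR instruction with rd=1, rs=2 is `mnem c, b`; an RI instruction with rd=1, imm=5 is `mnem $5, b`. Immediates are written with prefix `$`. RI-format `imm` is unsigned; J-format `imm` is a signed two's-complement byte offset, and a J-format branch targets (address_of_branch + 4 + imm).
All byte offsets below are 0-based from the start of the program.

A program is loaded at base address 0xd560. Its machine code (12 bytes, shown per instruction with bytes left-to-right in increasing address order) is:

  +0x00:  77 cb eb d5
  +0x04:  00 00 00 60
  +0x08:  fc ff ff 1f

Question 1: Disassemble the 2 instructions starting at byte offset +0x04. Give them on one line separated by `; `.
rts; beq $-4

+0x04: 00 00 00 60 ⇒ word 0x60000000 (little)
  top 5b → 0xc → rts [N]
+0x08: fc ff ff 1f ⇒ word 0x1ffffffc (little)
  top 5b → 0x3 → beq [J]
  [26:0] imm=134217724 (s27→-4) = $-4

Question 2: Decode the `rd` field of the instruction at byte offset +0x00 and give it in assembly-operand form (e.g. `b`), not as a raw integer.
c

+0x00: 77 cb eb d5 ⇒ word 0xd5ebcb77 (little)
  op=0xd5ebcb77>>27=0x1a ⇒ shli (RI)
  rd: (w>>25)&0x3=0x2 → c
  imm: (w>>0)&0x1ffffff=0x1ebcb77 → $32230263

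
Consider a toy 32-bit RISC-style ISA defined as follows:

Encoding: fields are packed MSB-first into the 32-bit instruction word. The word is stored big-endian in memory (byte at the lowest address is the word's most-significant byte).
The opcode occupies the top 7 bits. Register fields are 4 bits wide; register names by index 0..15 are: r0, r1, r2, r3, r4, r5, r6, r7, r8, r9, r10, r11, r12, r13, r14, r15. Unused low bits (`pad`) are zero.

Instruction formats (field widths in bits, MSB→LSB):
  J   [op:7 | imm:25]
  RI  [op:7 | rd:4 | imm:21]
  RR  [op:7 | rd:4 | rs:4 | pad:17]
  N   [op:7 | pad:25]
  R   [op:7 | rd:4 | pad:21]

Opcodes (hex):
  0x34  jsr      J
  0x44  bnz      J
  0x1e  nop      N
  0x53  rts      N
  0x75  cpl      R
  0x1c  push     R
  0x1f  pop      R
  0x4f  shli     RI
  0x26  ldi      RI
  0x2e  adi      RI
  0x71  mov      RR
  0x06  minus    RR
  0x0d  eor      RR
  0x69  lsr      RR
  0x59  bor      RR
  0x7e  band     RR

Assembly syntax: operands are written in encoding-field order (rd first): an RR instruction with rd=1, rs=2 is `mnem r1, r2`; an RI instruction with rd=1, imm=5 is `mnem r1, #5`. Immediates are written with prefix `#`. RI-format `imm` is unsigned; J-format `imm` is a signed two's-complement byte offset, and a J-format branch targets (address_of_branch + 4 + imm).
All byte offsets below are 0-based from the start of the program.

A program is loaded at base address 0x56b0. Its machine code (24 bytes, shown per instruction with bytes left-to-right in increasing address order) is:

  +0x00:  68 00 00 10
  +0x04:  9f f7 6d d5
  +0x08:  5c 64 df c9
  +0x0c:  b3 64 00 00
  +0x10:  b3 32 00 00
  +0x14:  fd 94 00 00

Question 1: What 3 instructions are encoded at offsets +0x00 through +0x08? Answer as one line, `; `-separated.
jsr #16; shli r15, #1535445; adi r3, #319433

@+00  big-endian(68 00 00 10) = 0x68000010
  op=0x68000010>>25=0x34 ⇒ jsr (J)
  [24:0] imm=16 = #16
@+04  big-endian(9f f7 6d d5) = 0x9ff76dd5
  op=0x9ff76dd5>>25=0x4f ⇒ shli (RI)
  [24:21] rd=15 = r15
  [20:0] imm=1535445 = #1535445
@+08  big-endian(5c 64 df c9) = 0x5c64dfc9
  op=0x5c64dfc9>>25=0x2e ⇒ adi (RI)
  [24:21] rd=3 = r3
  [20:0] imm=319433 = #319433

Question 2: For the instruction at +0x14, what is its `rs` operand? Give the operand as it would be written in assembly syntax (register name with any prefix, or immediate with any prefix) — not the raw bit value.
+0x14: fd 94 00 00 ⇒ word 0xfd940000 (big)
  top 7b → 0x7e → band [RR]
  rd@[24:21]=0xc ⇒ r12
  rs@[20:17]=0xa ⇒ r10

r10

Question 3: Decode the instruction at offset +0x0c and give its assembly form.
bor r11, r2

+0x0c: b3 64 00 00 ⇒ word 0xb3640000 (big)
  top 7b → 0x59 → bor [RR]
  rd@[24:21]=0xb ⇒ r11
  rs@[20:17]=0x2 ⇒ r2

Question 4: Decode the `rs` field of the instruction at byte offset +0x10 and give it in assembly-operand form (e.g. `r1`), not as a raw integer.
[10] b3 32 00 00 → 0xb3320000
  opcode bits[31:25]=0x59: bor/RR
  [24:21] rd=9 = r9
  [20:17] rs=9 = r9

r9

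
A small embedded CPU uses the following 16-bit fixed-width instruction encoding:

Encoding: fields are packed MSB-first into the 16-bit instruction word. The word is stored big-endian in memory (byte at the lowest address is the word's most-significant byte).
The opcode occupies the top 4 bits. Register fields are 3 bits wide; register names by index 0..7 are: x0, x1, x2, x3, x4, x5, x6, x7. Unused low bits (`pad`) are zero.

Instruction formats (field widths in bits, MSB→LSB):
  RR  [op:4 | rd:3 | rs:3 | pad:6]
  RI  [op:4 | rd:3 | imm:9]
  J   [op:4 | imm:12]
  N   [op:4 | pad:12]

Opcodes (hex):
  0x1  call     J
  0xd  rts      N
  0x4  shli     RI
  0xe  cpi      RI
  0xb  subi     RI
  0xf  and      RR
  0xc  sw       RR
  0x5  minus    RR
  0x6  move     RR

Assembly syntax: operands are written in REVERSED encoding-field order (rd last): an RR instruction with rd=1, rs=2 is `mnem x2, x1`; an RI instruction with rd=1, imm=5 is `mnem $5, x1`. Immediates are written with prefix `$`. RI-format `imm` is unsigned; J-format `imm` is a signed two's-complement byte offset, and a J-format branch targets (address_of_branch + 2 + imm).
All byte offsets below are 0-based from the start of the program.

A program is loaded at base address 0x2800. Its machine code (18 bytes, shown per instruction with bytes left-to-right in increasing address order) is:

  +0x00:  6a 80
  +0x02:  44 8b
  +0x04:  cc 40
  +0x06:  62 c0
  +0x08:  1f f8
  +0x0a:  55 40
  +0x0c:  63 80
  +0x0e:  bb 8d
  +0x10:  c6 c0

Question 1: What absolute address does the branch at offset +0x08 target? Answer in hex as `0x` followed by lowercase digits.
0x2802

off 0x08: read 1f f8 as big → 0x1ff8
  top 4b → 0x1 → call [J]
  [11:0] imm=4088 (s12→-8) = $-8
  target = base 0x2800 + off 0x08 + 2 + imm -8 = 0x2802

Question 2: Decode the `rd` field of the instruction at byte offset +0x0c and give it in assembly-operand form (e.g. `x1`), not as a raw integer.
@+0c  big-endian(63 80) = 0x6380
  opcode bits[15:12]=0x6: move/RR
  rd@[11:9]=0x1 ⇒ x1
  rs@[8:6]=0x6 ⇒ x6

x1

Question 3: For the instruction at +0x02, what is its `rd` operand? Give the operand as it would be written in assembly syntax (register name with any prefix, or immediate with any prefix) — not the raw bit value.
x2

[02] 44 8b → 0x448b
  op=0x448b>>12=0x4 ⇒ shli (RI)
  [11:9] rd=2 = x2
  [8:0] imm=139 = $139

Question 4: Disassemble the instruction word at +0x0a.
@+0a  big-endian(55 40) = 0x5540
  opcode bits[15:12]=0x5: minus/RR
  rd@[11:9]=0x2 ⇒ x2
  rs@[8:6]=0x5 ⇒ x5

minus x5, x2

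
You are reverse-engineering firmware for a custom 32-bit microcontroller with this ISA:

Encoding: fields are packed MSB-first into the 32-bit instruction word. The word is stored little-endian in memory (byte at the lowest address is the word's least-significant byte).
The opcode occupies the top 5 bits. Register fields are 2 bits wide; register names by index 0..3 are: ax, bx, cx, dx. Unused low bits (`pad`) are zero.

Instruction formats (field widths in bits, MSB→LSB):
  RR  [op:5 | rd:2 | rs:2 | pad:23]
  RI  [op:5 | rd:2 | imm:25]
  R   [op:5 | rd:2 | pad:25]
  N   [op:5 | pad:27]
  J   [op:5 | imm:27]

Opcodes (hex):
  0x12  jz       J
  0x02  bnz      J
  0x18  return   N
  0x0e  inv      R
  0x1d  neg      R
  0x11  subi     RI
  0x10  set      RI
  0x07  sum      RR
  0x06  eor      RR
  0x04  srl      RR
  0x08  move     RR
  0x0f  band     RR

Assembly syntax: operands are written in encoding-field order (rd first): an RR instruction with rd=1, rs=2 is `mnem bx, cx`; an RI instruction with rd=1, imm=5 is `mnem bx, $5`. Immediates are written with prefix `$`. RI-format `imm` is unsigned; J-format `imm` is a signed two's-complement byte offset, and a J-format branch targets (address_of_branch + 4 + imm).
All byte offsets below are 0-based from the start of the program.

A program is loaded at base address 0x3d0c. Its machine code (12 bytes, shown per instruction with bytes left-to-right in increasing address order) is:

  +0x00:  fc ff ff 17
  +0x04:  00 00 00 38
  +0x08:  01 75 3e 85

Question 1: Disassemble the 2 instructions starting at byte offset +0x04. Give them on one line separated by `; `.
[04] 00 00 00 38 → 0x38000000
  top 5b → 0x7 → sum [RR]
  rd@[26:25]=0x0 ⇒ ax
  rs@[24:23]=0x0 ⇒ ax
[08] 01 75 3e 85 → 0x853e7501
  top 5b → 0x10 → set [RI]
  rd@[26:25]=0x2 ⇒ cx
  imm@[24:0]=0x13e7501 ⇒ $20870401

sum ax, ax; set cx, $20870401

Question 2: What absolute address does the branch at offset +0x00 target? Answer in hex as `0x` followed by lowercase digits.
+0x00: fc ff ff 17 ⇒ word 0x17fffffc (little)
  top 5b → 0x2 → bnz [J]
  [26:0] imm=134217724 (s27→-4) = $-4
  target = base 0x3d0c + off 0x00 + 4 + imm -4 = 0x3d0c

0x3d0c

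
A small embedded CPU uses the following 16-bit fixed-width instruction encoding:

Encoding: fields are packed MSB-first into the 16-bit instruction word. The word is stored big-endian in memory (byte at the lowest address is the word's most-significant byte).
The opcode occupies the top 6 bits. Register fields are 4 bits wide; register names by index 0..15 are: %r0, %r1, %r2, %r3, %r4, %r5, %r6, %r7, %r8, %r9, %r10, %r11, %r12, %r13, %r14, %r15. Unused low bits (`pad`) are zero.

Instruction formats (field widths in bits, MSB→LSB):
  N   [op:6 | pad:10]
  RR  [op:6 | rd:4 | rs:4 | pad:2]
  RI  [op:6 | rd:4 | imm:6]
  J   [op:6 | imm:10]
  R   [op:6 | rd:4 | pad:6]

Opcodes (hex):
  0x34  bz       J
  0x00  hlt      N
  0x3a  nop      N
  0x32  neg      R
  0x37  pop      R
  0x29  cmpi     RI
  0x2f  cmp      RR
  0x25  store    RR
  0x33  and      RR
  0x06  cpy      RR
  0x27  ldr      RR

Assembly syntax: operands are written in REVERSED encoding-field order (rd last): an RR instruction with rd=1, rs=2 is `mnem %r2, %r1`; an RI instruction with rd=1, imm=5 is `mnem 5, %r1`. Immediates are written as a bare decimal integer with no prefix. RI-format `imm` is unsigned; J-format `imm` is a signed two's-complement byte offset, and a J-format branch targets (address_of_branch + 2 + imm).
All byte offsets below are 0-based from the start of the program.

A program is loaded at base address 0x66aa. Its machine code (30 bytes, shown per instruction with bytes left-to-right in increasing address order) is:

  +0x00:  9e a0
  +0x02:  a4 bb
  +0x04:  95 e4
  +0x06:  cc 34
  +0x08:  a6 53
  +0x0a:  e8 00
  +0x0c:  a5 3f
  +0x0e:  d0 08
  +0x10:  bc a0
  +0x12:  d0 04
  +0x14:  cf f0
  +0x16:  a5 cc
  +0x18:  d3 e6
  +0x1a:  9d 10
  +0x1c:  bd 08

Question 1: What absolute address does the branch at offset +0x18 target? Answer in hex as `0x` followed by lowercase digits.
[18] d3 e6 → 0xd3e6
  op=0xd3e6>>10=0x34 ⇒ bz (J)
  [9:0] imm=998 (s10→-26) = -26
  target = base 0x66aa + off 0x18 + 2 + imm -26 = 0x66aa

0x66aa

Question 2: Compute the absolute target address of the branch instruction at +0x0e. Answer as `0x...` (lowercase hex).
+0x0e: d0 08 ⇒ word 0xd008 (big)
  top 6b → 0x34 → bz [J]
  [9:0] imm=8 = 8
  target = base 0x66aa + off 0x0e + 2 + imm 8 = 0x66c2

0x66c2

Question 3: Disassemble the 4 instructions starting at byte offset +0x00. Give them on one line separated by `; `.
@+00  big-endian(9e a0) = 0x9ea0
  top 6b → 0x27 → ldr [RR]
  rd: (w>>6)&0xf=0xa → %r10
  rs: (w>>2)&0xf=0x8 → %r8
@+02  big-endian(a4 bb) = 0xa4bb
  top 6b → 0x29 → cmpi [RI]
  rd: (w>>6)&0xf=0x2 → %r2
  imm: (w>>0)&0x3f=0x3b → 59
@+04  big-endian(95 e4) = 0x95e4
  top 6b → 0x25 → store [RR]
  rd: (w>>6)&0xf=0x7 → %r7
  rs: (w>>2)&0xf=0x9 → %r9
@+06  big-endian(cc 34) = 0xcc34
  top 6b → 0x33 → and [RR]
  rd: (w>>6)&0xf=0x0 → %r0
  rs: (w>>2)&0xf=0xd → %r13

ldr %r8, %r10; cmpi 59, %r2; store %r9, %r7; and %r13, %r0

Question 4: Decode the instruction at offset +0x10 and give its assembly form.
cmp %r8, %r2

[10] bc a0 → 0xbca0
  opcode bits[15:10]=0x2f: cmp/RR
  rd: (w>>6)&0xf=0x2 → %r2
  rs: (w>>2)&0xf=0x8 → %r8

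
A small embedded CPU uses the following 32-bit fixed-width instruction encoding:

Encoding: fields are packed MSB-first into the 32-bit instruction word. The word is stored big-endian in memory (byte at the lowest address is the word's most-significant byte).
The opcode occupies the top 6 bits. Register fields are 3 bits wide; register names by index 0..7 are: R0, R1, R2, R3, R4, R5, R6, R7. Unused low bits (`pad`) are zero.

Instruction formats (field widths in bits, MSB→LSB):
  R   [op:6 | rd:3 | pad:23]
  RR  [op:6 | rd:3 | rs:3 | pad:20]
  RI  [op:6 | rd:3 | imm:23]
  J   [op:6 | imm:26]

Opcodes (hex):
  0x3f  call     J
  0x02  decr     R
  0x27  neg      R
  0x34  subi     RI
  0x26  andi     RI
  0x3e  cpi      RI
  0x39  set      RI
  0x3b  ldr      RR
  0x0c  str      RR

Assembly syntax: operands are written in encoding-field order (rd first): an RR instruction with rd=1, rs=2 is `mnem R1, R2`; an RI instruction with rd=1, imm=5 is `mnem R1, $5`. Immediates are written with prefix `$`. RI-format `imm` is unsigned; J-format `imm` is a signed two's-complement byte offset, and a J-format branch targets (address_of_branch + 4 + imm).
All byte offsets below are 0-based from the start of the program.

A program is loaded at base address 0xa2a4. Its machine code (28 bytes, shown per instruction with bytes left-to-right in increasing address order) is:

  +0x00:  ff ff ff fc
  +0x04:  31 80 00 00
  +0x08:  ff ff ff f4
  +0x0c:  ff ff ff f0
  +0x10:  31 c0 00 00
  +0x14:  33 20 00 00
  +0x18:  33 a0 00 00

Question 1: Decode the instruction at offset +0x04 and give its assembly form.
str R3, R0

[04] 31 80 00 00 → 0x31800000
  op=0x31800000>>26=0xc ⇒ str (RR)
  rd@[25:23]=0x3 ⇒ R3
  rs@[22:20]=0x0 ⇒ R0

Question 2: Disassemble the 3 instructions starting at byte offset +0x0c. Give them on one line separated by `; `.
call $-16; str R3, R4; str R6, R2

+0x0c: ff ff ff f0 ⇒ word 0xfffffff0 (big)
  op=0xfffffff0>>26=0x3f ⇒ call (J)
  [25:0] imm=67108848 (s26→-16) = $-16
+0x10: 31 c0 00 00 ⇒ word 0x31c00000 (big)
  op=0x31c00000>>26=0xc ⇒ str (RR)
  [25:23] rd=3 = R3
  [22:20] rs=4 = R4
+0x14: 33 20 00 00 ⇒ word 0x33200000 (big)
  op=0x33200000>>26=0xc ⇒ str (RR)
  [25:23] rd=6 = R6
  [22:20] rs=2 = R2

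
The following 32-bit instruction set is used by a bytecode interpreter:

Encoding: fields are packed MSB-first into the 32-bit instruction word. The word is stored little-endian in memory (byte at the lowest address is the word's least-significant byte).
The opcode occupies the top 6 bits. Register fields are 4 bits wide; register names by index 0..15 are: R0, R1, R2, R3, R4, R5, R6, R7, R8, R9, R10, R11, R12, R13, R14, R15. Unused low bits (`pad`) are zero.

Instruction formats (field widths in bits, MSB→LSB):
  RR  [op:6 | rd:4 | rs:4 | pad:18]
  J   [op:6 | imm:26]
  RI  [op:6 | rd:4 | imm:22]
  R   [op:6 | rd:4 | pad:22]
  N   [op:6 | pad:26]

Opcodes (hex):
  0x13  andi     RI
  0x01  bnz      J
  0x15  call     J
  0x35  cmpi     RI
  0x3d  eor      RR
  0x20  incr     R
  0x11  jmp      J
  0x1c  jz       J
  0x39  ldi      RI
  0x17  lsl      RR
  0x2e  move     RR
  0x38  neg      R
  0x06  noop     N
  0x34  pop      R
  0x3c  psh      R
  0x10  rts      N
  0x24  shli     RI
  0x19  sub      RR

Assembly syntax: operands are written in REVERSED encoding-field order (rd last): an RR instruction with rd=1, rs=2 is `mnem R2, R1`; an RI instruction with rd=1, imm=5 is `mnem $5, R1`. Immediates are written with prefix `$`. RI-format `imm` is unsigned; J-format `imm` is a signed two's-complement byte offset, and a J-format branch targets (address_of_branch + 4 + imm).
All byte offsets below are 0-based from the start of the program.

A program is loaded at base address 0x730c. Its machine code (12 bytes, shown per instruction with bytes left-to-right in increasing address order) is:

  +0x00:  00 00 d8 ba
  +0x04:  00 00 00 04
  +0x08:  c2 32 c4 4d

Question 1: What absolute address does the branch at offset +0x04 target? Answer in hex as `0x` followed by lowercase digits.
@+04  little-endian(00 00 00 04) = 0x04000000
  top 6b → 0x1 → bnz [J]
  imm: (w>>0)&0x3ffffff=0x0 → $0
  target = base 0x730c + off 0x04 + 4 + imm 0 = 0x7314

0x7314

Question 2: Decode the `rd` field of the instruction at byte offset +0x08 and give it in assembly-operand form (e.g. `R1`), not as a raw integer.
[08] c2 32 c4 4d → 0x4dc432c2
  op=0x4dc432c2>>26=0x13 ⇒ andi (RI)
  rd@[25:22]=0x7 ⇒ R7
  imm@[21:0]=0x432c2 ⇒ $275138

R7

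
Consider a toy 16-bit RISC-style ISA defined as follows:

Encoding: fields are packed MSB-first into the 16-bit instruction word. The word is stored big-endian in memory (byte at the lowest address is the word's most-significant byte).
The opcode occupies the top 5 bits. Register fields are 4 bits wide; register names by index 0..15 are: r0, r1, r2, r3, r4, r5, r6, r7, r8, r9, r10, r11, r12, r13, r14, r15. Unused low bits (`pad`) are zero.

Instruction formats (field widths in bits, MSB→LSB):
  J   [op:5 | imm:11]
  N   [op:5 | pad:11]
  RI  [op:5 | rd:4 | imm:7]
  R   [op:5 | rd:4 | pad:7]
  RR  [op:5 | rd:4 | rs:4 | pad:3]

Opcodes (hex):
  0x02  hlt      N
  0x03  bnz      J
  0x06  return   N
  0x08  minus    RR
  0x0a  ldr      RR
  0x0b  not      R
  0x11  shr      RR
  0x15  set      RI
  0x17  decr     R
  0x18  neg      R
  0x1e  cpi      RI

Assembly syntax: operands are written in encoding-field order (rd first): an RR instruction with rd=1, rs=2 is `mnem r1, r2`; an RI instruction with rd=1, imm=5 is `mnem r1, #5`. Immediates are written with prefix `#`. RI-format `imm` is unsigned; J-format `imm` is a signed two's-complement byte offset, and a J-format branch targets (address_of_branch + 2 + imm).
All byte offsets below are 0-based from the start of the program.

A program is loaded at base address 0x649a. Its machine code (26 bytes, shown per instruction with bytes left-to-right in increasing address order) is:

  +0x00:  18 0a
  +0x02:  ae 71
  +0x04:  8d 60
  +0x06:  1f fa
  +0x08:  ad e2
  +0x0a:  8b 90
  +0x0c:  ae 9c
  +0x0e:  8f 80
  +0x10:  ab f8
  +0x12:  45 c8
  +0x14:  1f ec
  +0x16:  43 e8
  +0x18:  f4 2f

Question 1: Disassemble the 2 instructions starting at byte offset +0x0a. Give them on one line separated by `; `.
[0a] 8b 90 → 0x8b90
  op=0x8b90>>11=0x11 ⇒ shr (RR)
  [10:7] rd=7 = r7
  [6:3] rs=2 = r2
[0c] ae 9c → 0xae9c
  op=0xae9c>>11=0x15 ⇒ set (RI)
  [10:7] rd=13 = r13
  [6:0] imm=28 = #28

shr r7, r2; set r13, #28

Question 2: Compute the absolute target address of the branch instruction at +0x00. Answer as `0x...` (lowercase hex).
off 0x00: read 18 0a as big → 0x180a
  top 5b → 0x3 → bnz [J]
  [10:0] imm=10 = #10
  target = base 0x649a + off 0x00 + 2 + imm 10 = 0x64a6

0x64a6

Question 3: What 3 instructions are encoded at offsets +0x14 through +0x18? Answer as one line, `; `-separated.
[14] 1f ec → 0x1fec
  opcode bits[15:11]=0x3: bnz/J
  [10:0] imm=2028 (s11→-20) = #-20
[16] 43 e8 → 0x43e8
  opcode bits[15:11]=0x8: minus/RR
  [10:7] rd=7 = r7
  [6:3] rs=13 = r13
[18] f4 2f → 0xf42f
  opcode bits[15:11]=0x1e: cpi/RI
  [10:7] rd=8 = r8
  [6:0] imm=47 = #47

bnz #-20; minus r7, r13; cpi r8, #47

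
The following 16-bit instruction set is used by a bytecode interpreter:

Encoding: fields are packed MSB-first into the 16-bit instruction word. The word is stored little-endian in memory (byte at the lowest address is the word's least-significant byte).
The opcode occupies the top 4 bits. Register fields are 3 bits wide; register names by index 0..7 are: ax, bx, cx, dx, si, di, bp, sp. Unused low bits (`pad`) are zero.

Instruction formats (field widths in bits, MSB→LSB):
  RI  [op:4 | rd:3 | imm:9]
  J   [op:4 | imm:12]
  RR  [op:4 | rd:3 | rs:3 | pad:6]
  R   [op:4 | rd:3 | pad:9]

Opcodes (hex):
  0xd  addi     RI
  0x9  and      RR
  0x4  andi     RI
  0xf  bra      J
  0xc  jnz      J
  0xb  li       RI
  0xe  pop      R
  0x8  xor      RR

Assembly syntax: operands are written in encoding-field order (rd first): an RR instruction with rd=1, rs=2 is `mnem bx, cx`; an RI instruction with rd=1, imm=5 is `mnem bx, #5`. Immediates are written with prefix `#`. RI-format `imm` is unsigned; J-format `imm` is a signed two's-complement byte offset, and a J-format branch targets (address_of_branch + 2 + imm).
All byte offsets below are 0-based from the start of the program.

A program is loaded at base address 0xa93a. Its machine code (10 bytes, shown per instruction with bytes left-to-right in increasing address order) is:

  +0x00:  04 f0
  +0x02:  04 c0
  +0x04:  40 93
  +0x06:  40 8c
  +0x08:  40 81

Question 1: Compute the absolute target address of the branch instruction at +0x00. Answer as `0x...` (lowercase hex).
0xa940

+0x00: 04 f0 ⇒ word 0xf004 (little)
  opcode bits[15:12]=0xf: bra/J
  imm@[11:0]=0x4 ⇒ #4
  target = base 0xa93a + off 0x00 + 2 + imm 4 = 0xa940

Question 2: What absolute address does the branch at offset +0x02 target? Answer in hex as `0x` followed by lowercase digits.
+0x02: 04 c0 ⇒ word 0xc004 (little)
  top 4b → 0xc → jnz [J]
  [11:0] imm=4 = #4
  target = base 0xa93a + off 0x02 + 2 + imm 4 = 0xa942

0xa942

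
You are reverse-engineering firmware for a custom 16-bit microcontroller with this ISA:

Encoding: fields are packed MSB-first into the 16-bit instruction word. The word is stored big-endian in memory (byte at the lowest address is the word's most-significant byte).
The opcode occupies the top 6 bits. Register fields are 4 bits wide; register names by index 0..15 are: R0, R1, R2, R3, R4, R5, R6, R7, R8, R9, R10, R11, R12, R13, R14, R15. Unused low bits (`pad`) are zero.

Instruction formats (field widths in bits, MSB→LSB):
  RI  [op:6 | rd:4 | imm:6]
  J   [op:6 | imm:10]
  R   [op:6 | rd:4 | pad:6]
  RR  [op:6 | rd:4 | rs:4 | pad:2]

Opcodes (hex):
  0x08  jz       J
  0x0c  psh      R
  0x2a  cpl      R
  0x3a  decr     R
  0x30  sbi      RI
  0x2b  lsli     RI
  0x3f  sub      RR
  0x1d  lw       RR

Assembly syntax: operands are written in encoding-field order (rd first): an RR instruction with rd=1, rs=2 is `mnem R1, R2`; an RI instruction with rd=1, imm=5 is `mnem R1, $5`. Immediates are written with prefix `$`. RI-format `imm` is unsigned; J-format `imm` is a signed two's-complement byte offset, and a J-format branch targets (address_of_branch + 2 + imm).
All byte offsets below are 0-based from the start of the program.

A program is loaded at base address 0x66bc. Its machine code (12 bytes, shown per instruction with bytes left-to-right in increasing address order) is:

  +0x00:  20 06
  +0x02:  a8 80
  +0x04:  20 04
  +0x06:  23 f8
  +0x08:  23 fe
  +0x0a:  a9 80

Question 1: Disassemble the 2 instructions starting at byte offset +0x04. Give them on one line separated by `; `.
+0x04: 20 04 ⇒ word 0x2004 (big)
  op=0x2004>>10=0x8 ⇒ jz (J)
  [9:0] imm=4 = $4
+0x06: 23 f8 ⇒ word 0x23f8 (big)
  op=0x23f8>>10=0x8 ⇒ jz (J)
  [9:0] imm=1016 (s10→-8) = $-8

jz $4; jz $-8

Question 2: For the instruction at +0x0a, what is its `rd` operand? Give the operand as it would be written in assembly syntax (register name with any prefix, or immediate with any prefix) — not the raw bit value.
off 0x0a: read a9 80 as big → 0xa980
  opcode bits[15:10]=0x2a: cpl/R
  [9:6] rd=6 = R6

R6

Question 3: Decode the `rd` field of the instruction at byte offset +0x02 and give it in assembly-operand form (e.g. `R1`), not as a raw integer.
R2

[02] a8 80 → 0xa880
  op=0xa880>>10=0x2a ⇒ cpl (R)
  [9:6] rd=2 = R2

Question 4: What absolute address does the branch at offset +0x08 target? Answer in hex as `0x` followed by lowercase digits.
0x66c4

+0x08: 23 fe ⇒ word 0x23fe (big)
  top 6b → 0x8 → jz [J]
  imm@[9:0]=0x3fe (s10→-2) ⇒ $-2
  target = base 0x66bc + off 0x08 + 2 + imm -2 = 0x66c4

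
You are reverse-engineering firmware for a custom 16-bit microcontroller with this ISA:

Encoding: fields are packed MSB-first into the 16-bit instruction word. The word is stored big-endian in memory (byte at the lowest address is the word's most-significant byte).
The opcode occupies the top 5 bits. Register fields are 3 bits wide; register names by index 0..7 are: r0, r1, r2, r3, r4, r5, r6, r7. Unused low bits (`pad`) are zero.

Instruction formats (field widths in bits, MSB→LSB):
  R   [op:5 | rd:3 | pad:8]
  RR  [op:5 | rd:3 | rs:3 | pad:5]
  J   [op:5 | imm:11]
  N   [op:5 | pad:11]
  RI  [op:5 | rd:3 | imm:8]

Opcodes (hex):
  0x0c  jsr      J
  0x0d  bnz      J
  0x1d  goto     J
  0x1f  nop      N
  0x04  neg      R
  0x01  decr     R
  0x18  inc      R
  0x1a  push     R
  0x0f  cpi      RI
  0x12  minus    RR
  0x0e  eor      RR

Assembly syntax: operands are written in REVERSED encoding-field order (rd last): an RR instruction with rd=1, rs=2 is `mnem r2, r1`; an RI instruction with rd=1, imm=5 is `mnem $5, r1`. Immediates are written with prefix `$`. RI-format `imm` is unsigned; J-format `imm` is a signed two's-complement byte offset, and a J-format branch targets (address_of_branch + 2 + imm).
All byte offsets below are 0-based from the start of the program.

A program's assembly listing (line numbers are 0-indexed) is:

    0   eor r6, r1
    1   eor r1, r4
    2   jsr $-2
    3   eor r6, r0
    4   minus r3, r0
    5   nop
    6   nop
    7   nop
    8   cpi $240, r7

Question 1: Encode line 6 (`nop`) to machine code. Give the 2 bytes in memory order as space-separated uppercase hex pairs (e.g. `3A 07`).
F8 00

6. nop fields op=0x1f:5|pad=0:11 → word f800h → f8 00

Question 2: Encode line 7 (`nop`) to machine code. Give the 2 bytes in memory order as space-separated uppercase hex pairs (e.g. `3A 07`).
F8 00

7. nop fields op=0x1f:5|pad=0:11 → word f800h → f8 00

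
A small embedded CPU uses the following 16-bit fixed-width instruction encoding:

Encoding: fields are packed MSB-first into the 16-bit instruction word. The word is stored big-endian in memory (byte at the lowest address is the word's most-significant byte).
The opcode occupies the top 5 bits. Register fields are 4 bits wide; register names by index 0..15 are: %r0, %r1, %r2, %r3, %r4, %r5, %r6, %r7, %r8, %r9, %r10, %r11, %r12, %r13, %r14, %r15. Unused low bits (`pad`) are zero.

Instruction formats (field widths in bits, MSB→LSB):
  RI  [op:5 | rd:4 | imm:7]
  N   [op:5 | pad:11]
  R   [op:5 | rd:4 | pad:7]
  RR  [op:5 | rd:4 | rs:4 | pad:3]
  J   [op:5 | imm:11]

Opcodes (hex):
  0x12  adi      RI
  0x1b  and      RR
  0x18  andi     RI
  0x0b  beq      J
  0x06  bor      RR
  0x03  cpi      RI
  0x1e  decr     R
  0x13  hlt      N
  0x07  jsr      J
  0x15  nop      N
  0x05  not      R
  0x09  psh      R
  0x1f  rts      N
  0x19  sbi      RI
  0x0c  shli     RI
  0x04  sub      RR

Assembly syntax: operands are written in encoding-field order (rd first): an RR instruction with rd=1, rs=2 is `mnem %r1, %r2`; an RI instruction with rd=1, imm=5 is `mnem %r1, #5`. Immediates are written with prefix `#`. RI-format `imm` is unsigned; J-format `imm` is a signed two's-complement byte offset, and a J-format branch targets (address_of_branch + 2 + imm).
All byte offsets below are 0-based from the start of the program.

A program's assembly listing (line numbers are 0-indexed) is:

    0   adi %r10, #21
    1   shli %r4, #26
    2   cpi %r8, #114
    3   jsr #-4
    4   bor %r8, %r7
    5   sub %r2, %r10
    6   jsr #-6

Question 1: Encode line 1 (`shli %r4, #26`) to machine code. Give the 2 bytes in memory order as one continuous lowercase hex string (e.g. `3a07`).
621a

line 1 (shli): pack op=0xc:5|rd=4:4|imm=26:7 = 0x621a; big→ 62 1a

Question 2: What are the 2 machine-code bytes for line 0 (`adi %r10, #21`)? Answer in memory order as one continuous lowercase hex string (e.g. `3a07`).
0. adi fields op=0x12:5|rd=10:4|imm=21:7 → word 9515h → 95 15

9515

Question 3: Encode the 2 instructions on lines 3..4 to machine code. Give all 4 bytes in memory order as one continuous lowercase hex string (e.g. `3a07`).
3ffc3438

line 3 (jsr): pack op=0x7:5|imm=-4:11 = 0x3ffc; big→ 3f fc
line 4 (bor): pack op=0x6:5|rd=8:4|rs=7:4|pad=0:3 = 0x3438; big→ 34 38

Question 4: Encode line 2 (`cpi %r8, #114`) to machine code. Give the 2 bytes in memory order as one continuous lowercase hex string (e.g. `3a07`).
1c72

L2: cpi op=0x3:5|rd=8:4|imm=114:7 ⇒ 0x1c72 ⇒ big 1c 72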